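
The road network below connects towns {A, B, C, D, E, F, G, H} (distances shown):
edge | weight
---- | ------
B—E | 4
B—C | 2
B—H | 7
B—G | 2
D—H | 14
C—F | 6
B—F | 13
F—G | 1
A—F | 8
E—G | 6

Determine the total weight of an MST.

38

Sort edges by weight, then run Kruskal:
F—G (1): add — endpoints in different components.
B—C (2): add — endpoints in different components.
B—G (2): add — endpoints in different components.
B—E (4): add — endpoints in different components.
C—F (6): skip — C and F already connected.
E—G (6): skip — E and G already connected.
B—H (7): add — endpoints in different components.
A—F (8): add — endpoints in different components.
B—F (13): skip — B and F already connected.
D—H (14): add — endpoints in different components.
MST edges: F—G, B—C, B—G, B—E, B—H, A—F, D—H; total weight 1+2+2+4+7+8+14 = 38.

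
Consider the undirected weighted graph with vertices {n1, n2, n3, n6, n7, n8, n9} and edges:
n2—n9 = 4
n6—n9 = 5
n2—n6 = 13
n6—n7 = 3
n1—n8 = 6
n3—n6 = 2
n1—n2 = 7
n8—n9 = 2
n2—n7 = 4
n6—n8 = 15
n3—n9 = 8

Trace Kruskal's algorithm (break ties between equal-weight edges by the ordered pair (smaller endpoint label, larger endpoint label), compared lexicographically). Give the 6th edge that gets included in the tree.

n1-n8

Kruskal's algorithm — process edges by increasing weight (ties by edge label):
n3—n6 (2): add. Components now {n3,n6} {n8} {n1} {n2} {n7} {n9}
n8—n9 (2): add. Components now {n3,n6} {n8,n9} {n1} {n2} {n7}
n6—n7 (3): add. Components now {n3,n6,n7} {n8,n9} {n1} {n2}
n2—n7 (4): add. Components now {n2,n3,n6,n7} {n8,n9} {n1}
n2—n9 (4): add. Components now {n2,n3,n6,n7,n8,n9} {n1}
n6—n9 (5): skip — n6 and n9 already connected.
n1—n8 (6): add. Components now {n1,n2,n3,n6,n7,n8,n9}
The 6th edge added is n1—n8.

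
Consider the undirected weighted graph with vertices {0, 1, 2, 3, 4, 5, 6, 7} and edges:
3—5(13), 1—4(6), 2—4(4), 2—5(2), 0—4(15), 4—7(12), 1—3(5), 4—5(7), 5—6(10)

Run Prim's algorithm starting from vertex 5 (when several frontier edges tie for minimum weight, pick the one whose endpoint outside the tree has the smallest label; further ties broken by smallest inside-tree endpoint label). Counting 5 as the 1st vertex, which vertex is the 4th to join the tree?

Prim's algorithm from 5:
Step 1: frontier [2—5 2, 4—5 7, 5—6 10, 3—5 13] → take 2—5 (2); add 2.
Step 2: frontier [2—4 4, 4—5 7, 5—6 10, 3—5 13] → take 2—4 (4); add 4.
Step 3: frontier [1—4 6, 4—7 12, 0—4 15, 5—6 10, 3—5 13] → take 1—4 (6); add 1.
Step 4: frontier [1—3 5, 4—7 12, 0—4 15, 5—6 10, 3—5 13] → take 1—3 (5); add 3.
Step 5: frontier [4—7 12, 0—4 15, 5—6 10] → take 5—6 (10); add 6.
Step 6: frontier [4—7 12, 0—4 15] → take 4—7 (12); add 7.
Step 7: frontier [0—4 15] → take 0—4 (15); add 0.
Vertex order: 5, 2, 4, 1, 3, 6, 7, 0. The 4th vertex is 1.

1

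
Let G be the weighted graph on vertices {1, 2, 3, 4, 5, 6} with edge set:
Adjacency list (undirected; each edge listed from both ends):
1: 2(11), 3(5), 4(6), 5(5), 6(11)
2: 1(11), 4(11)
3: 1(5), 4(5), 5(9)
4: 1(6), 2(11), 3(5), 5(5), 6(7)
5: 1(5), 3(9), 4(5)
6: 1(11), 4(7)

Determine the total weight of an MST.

33

Kruskal's algorithm — process edges by increasing weight (ties by edge label):
1 3 (5): add. Components now {1,3} {2} {4} {5} {6}
1 5 (5): add. Components now {1,3,5} {2} {4} {6}
3 4 (5): add. Components now {1,3,4,5} {2} {6}
4 5 (5): skip — 4 and 5 already connected.
1 4 (6): skip — 1 and 4 already connected.
4 6 (7): add. Components now {1,3,4,5,6} {2}
3 5 (9): skip — 3 and 5 already connected.
1 2 (11): add. Components now {1,2,3,4,5,6}
MST edges: 1 3, 1 5, 3 4, 4 6, 1 2; total weight 5+5+5+7+11 = 33.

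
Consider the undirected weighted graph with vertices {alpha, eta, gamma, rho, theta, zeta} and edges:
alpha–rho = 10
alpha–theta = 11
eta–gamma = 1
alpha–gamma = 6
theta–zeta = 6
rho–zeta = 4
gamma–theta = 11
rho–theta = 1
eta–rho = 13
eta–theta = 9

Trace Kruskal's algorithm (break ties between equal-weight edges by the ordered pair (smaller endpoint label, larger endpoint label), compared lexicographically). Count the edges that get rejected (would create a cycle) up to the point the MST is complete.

Sort edges by weight, then run Kruskal:
eta–gamma (1): add. Components now {zeta} {theta} {eta,gamma} {rho} {alpha}
rho–theta (1): add. Components now {zeta} {rho,theta} {eta,gamma} {alpha}
rho–zeta (4): add. Components now {rho,theta,zeta} {eta,gamma} {alpha}
alpha–gamma (6): add. Components now {rho,theta,zeta} {alpha,eta,gamma}
theta–zeta (6): skip — zeta and theta already connected.
eta–theta (9): add. Components now {alpha,eta,gamma,rho,theta,zeta}
Edges rejected before the tree was complete: 1.

1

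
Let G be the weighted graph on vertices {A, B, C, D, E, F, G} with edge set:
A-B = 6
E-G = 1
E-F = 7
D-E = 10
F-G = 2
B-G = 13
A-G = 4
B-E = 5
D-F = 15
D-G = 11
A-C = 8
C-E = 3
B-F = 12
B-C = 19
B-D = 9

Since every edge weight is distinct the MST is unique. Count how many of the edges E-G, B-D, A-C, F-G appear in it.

3

Kruskal's algorithm — process edges by increasing weight (ties by edge label):
E-G (1): add. Components now {A} {B} {C} {D} {E,G} {F}
F-G (2): add. Components now {A} {B} {C} {D} {E,F,G}
C-E (3): add. Components now {A} {B} {C,E,F,G} {D}
A-G (4): add. Components now {A,C,E,F,G} {B} {D}
B-E (5): add. Components now {A,B,C,E,F,G} {D}
A-B (6): skip — A and B already connected.
E-F (7): skip — E and F already connected.
A-C (8): skip — A and C already connected.
B-D (9): add. Components now {A,B,C,D,E,F,G}
MST edge set: {E-G, F-G, C-E, A-G, B-E, B-D}.
Of the listed edges, {E-G, B-D, F-G} are in the MST → 3.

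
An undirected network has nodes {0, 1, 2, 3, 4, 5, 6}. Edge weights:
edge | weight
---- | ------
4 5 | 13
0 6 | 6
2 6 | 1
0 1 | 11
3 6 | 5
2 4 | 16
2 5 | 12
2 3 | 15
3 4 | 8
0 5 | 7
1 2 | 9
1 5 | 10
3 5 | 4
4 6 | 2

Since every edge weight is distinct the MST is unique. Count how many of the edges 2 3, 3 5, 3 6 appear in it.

Kruskal: consider edges lightest-first.
2 6 (1): add — endpoints in different components.
4 6 (2): add — endpoints in different components.
3 5 (4): add — endpoints in different components.
3 6 (5): add — endpoints in different components.
0 6 (6): add — endpoints in different components.
0 5 (7): skip — 0 and 5 already connected.
3 4 (8): skip — 3 and 4 already connected.
1 2 (9): add — endpoints in different components.
MST edge set: {2 6, 4 6, 3 5, 3 6, 0 6, 1 2}.
Of the listed edges, {3 5, 3 6} are in the MST → 2.

2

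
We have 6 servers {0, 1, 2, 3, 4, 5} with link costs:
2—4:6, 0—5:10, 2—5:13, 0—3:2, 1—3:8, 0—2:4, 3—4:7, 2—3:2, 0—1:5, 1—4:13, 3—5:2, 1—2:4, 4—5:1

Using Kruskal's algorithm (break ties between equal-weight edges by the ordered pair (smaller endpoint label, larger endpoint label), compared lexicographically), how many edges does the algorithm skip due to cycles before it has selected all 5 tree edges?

Kruskal's algorithm — process edges by increasing weight (ties by edge label):
4—5 (1): add. Components now {0} {1} {2} {3} {4,5}
0—3 (2): add. Components now {0,3} {1} {2} {4,5}
2—3 (2): add. Components now {0,2,3} {1} {4,5}
3—5 (2): add. Components now {0,2,3,4,5} {1}
0—2 (4): skip — 0 and 2 already connected.
1—2 (4): add. Components now {0,1,2,3,4,5}
Edges rejected before the tree was complete: 1.

1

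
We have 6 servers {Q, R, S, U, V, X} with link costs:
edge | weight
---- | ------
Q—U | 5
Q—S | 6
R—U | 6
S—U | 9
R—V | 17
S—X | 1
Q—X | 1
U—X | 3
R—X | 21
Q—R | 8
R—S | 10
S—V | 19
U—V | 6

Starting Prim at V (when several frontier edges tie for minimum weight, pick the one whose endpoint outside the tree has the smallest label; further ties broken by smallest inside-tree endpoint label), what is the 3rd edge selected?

Q-X

Grow the tree from V using Prim:
Step 1: frontier [U—V 6, R—V 17, S—V 19] → take U—V (6); add U.
Step 2: frontier [U—X 3, Q—U 5, R—U 6, S—U 9, R—V 17, S—V 19] → take U—X (3); add X.
Step 3: frontier [Q—U 5, R—U 6, S—U 9, R—V 17, S—V 19, Q—X 1, S—X 1, R—X 21] → take Q—X (1); add Q.
Step 4: frontier [Q—S 6, Q—R 8, R—U 6, S—U 9, R—V 17, S—V 19, S—X 1, R—X 21] → take S—X (1); add S.
Step 5: frontier [Q—R 8, R—S 10, R—U 6, R—V 17, R—X 21] → take R—U (6); add R.
The 3rd edge added is Q—X.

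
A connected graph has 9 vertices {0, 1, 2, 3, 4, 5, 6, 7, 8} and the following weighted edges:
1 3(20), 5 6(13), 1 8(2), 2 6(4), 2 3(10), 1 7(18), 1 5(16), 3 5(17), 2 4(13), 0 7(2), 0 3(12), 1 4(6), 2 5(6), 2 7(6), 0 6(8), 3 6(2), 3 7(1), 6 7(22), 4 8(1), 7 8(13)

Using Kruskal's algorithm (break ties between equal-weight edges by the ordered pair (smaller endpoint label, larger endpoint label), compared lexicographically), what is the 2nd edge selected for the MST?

Kruskal's algorithm — process edges by increasing weight (ties by edge label):
3 7 (1): add — endpoints in different components.
4 8 (1): add — endpoints in different components.
0 7 (2): add — endpoints in different components.
1 8 (2): add — endpoints in different components.
3 6 (2): add — endpoints in different components.
2 6 (4): add — endpoints in different components.
1 4 (6): skip — 1 and 4 already connected.
2 5 (6): add — endpoints in different components.
2 7 (6): skip — 2 and 7 already connected.
0 6 (8): skip — 0 and 6 already connected.
2 3 (10): skip — 2 and 3 already connected.
0 3 (12): skip — 0 and 3 already connected.
2 4 (13): add — endpoints in different components.
The 2nd edge added is 4 8.

4-8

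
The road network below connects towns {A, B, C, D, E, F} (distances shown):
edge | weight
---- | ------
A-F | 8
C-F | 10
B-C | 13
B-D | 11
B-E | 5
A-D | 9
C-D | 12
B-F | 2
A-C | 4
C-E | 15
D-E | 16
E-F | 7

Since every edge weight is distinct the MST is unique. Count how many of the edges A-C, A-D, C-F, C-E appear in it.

Kruskal: consider edges lightest-first.
B-F (2): add. Components now {A} {B,F} {C} {D} {E}
A-C (4): add. Components now {A,C} {B,F} {D} {E}
B-E (5): add. Components now {A,C} {B,E,F} {D}
E-F (7): skip — E and F already connected.
A-F (8): add. Components now {A,B,C,E,F} {D}
A-D (9): add. Components now {A,B,C,D,E,F}
MST edge set: {B-F, A-C, B-E, A-F, A-D}.
Of the listed edges, {A-C, A-D} are in the MST → 2.

2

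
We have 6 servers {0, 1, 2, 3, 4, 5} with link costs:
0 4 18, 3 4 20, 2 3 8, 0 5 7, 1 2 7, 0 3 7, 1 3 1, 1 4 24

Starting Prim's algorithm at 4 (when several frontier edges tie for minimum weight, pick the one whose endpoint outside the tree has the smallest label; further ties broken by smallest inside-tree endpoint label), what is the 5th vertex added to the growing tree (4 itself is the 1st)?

2

Grow the tree from 4 using Prim:
Step 1: cheapest edge leaving the tree is 0 4 (18); add 0.
Step 2: cheapest edge leaving the tree is 0 3 (7); add 3.
Step 3: cheapest edge leaving the tree is 1 3 (1); add 1.
Step 4: cheapest edge leaving the tree is 1 2 (7); add 2.
Step 5: cheapest edge leaving the tree is 0 5 (7); add 5.
Vertex order: 4, 0, 3, 1, 2, 5. The 5th vertex is 2.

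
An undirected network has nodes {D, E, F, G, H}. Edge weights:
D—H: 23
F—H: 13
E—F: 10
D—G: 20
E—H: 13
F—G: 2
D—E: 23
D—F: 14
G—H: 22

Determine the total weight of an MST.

Kruskal: consider edges lightest-first.
F—G (2): add. Components now {D} {E} {F,G} {H}
E—F (10): add. Components now {D} {E,F,G} {H}
E—H (13): add. Components now {D} {E,F,G,H}
F—H (13): skip — F and H already connected.
D—F (14): add. Components now {D,E,F,G,H}
MST edges: F—G, E—F, E—H, D—F; total weight 2+10+13+14 = 39.

39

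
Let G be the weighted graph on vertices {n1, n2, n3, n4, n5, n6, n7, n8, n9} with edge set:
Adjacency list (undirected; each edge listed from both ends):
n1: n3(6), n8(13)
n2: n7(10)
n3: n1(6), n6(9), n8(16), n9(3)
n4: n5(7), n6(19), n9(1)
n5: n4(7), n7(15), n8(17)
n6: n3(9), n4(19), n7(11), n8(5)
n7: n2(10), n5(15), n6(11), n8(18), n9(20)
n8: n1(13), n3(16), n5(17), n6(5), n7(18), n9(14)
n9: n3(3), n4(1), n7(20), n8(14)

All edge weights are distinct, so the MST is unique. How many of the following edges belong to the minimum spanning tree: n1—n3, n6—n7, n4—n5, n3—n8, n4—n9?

Kruskal's algorithm — process edges by increasing weight (ties by edge label):
n4—n9 (1): add — endpoints in different components.
n3—n9 (3): add — endpoints in different components.
n6—n8 (5): add — endpoints in different components.
n1—n3 (6): add — endpoints in different components.
n4—n5 (7): add — endpoints in different components.
n3—n6 (9): add — endpoints in different components.
n2—n7 (10): add — endpoints in different components.
n6—n7 (11): add — endpoints in different components.
MST edge set: {n4—n9, n3—n9, n6—n8, n1—n3, n4—n5, n3—n6, n2—n7, n6—n7}.
Of the listed edges, {n1—n3, n6—n7, n4—n5, n4—n9} are in the MST → 4.

4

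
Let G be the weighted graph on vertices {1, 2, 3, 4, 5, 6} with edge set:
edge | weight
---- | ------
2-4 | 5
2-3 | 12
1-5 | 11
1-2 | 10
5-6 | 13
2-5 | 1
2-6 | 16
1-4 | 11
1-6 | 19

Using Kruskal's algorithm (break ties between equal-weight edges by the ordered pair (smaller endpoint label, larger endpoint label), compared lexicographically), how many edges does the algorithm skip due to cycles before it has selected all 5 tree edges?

Kruskal's algorithm — process edges by increasing weight (ties by edge label):
2-5 (1): add. Components now {1} {2,5} {3} {4} {6}
2-4 (5): add. Components now {1} {2,4,5} {3} {6}
1-2 (10): add. Components now {1,2,4,5} {3} {6}
1-4 (11): skip — 1 and 4 already connected.
1-5 (11): skip — 1 and 5 already connected.
2-3 (12): add. Components now {1,2,3,4,5} {6}
5-6 (13): add. Components now {1,2,3,4,5,6}
Edges rejected before the tree was complete: 2.

2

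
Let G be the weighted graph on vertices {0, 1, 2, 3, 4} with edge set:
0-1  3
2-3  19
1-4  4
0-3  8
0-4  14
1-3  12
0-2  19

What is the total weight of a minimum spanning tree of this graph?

Prim's algorithm from 2:
Step 1: cheapest edge leaving the tree is 0-2 (19); add 0.
Step 2: cheapest edge leaving the tree is 0-1 (3); add 1.
Step 3: cheapest edge leaving the tree is 1-4 (4); add 4.
Step 4: cheapest edge leaving the tree is 0-3 (8); add 3.
MST edges: 0-2, 0-1, 1-4, 0-3; total weight 19+3+4+8 = 34.

34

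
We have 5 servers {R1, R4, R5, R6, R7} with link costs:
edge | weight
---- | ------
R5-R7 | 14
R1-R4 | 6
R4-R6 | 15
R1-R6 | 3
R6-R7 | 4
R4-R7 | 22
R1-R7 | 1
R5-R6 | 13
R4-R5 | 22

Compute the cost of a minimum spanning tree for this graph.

23

Grow the tree from R1 using Prim:
Step 1: frontier [R1-R7 1, R1-R6 3, R1-R4 6] → take R1-R7 (1); add R7.
Step 2: frontier [R1-R6 3, R1-R4 6, R6-R7 4, R5-R7 14, R4-R7 22] → take R1-R6 (3); add R6.
Step 3: frontier [R1-R4 6, R5-R6 13, R4-R6 15, R5-R7 14, R4-R7 22] → take R1-R4 (6); add R4.
Step 4: frontier [R4-R5 22, R5-R6 13, R5-R7 14] → take R5-R6 (13); add R5.
MST edges: R1-R7, R1-R6, R1-R4, R5-R6; total weight 1+3+6+13 = 23.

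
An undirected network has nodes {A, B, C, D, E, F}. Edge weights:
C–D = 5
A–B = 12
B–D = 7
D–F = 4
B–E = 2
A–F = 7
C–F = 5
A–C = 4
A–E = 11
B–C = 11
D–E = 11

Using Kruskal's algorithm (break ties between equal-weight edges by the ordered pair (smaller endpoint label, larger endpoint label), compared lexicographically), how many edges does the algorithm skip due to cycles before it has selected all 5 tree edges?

2

Kruskal's algorithm — process edges by increasing weight (ties by edge label):
B–E (2): add. Components now {A} {B,E} {C} {D} {F}
A–C (4): add. Components now {A,C} {B,E} {D} {F}
D–F (4): add. Components now {A,C} {B,E} {D,F}
C–D (5): add. Components now {A,C,D,F} {B,E}
C–F (5): skip — C and F already connected.
A–F (7): skip — A and F already connected.
B–D (7): add. Components now {A,B,C,D,E,F}
Edges rejected before the tree was complete: 2.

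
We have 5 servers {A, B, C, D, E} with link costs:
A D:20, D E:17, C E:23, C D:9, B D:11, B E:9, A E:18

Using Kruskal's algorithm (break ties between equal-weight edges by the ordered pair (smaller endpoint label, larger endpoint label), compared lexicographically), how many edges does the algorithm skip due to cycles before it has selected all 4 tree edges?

Sort edges by weight, then run Kruskal:
B E (9): add. Components now {A} {B,E} {C} {D}
C D (9): add. Components now {A} {B,E} {C,D}
B D (11): add. Components now {A} {B,C,D,E}
D E (17): skip — D and E already connected.
A E (18): add. Components now {A,B,C,D,E}
Edges rejected before the tree was complete: 1.

1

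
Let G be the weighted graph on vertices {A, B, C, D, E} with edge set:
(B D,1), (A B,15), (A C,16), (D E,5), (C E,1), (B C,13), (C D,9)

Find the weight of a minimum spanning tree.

Prim, starting at C.
Step 1: cheapest edge leaving the tree is C E (1); add E.
Step 2: cheapest edge leaving the tree is D E (5); add D.
Step 3: cheapest edge leaving the tree is B D (1); add B.
Step 4: cheapest edge leaving the tree is A B (15); add A.
MST edges: C E, D E, B D, A B; total weight 1+5+1+15 = 22.

22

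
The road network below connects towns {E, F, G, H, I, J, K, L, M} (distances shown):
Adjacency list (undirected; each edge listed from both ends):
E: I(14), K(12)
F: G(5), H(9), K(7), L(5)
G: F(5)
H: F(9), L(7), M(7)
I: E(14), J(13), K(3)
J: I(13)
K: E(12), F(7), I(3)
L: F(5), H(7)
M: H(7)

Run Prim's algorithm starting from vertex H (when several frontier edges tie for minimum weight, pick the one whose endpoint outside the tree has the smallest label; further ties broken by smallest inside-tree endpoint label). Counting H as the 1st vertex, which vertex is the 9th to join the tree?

Prim's algorithm from H:
Step 1: cheapest edge leaving the tree is H—L (7); add L.
Step 2: cheapest edge leaving the tree is F—L (5); add F.
Step 3: cheapest edge leaving the tree is F—G (5); add G.
Step 4: cheapest edge leaving the tree is F—K (7); add K.
Step 5: cheapest edge leaving the tree is I—K (3); add I.
Step 6: cheapest edge leaving the tree is H—M (7); add M.
Step 7: cheapest edge leaving the tree is E—K (12); add E.
Step 8: cheapest edge leaving the tree is I—J (13); add J.
Vertex order: H, L, F, G, K, I, M, E, J. The 9th vertex is J.

J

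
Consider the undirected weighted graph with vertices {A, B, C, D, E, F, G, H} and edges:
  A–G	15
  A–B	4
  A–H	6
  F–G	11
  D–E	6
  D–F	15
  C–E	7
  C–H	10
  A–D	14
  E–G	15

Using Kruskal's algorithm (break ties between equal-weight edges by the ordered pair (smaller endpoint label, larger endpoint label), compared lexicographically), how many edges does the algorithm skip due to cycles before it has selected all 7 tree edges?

1

Sort edges by weight, then run Kruskal:
A–B (4): add — endpoints in different components.
A–H (6): add — endpoints in different components.
D–E (6): add — endpoints in different components.
C–E (7): add — endpoints in different components.
C–H (10): add — endpoints in different components.
F–G (11): add — endpoints in different components.
A–D (14): skip — A and D already connected.
A–G (15): add — endpoints in different components.
Edges rejected before the tree was complete: 1.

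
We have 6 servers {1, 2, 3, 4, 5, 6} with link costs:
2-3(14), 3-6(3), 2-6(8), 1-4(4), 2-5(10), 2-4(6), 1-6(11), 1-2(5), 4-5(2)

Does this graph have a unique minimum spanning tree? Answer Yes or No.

Kruskal: consider edges lightest-first.
4-5 (2): add — endpoints in different components.
3-6 (3): add — endpoints in different components.
1-4 (4): add — endpoints in different components.
1-2 (5): add — endpoints in different components.
2-4 (6): skip — 2 and 4 already connected.
2-6 (8): add — endpoints in different components.
Every non-tree edge has weight strictly greater than the heaviest edge on the tree path between its endpoints, so the MST is unique.

Yes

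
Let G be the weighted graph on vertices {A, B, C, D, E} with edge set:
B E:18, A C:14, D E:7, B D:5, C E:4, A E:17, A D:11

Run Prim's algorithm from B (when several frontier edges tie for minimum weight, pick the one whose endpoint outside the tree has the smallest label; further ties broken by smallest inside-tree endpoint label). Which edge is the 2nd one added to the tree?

D-E

Grow the tree from B using Prim:
Step 1: cheapest edge leaving the tree is B D (5); add D.
Step 2: cheapest edge leaving the tree is D E (7); add E.
Step 3: cheapest edge leaving the tree is C E (4); add C.
Step 4: cheapest edge leaving the tree is A D (11); add A.
The 2nd edge added is D E.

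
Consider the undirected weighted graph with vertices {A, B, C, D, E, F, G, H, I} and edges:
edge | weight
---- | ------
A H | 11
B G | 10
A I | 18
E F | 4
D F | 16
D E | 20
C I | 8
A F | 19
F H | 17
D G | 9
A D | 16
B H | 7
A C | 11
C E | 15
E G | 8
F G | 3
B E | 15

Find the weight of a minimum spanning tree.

63

Prim's algorithm from F:
Step 1: cheapest edge leaving the tree is F G (3); add G.
Step 2: cheapest edge leaving the tree is E F (4); add E.
Step 3: cheapest edge leaving the tree is D G (9); add D.
Step 4: cheapest edge leaving the tree is B G (10); add B.
Step 5: cheapest edge leaving the tree is B H (7); add H.
Step 6: cheapest edge leaving the tree is A H (11); add A.
Step 7: cheapest edge leaving the tree is A C (11); add C.
Step 8: cheapest edge leaving the tree is C I (8); add I.
MST edges: F G, E F, D G, B G, B H, A H, A C, C I; total weight 3+4+9+10+7+11+11+8 = 63.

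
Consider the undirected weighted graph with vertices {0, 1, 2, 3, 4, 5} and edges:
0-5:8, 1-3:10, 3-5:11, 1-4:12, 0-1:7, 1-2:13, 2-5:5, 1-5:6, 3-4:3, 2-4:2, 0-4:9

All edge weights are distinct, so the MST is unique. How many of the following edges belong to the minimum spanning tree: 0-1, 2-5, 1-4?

Kruskal: consider edges lightest-first.
2-4 (2): add. Components now {0} {1} {2,4} {3} {5}
3-4 (3): add. Components now {0} {1} {2,3,4} {5}
2-5 (5): add. Components now {0} {1} {2,3,4,5}
1-5 (6): add. Components now {0} {1,2,3,4,5}
0-1 (7): add. Components now {0,1,2,3,4,5}
MST edge set: {2-4, 3-4, 2-5, 1-5, 0-1}.
Of the listed edges, {0-1, 2-5} are in the MST → 2.

2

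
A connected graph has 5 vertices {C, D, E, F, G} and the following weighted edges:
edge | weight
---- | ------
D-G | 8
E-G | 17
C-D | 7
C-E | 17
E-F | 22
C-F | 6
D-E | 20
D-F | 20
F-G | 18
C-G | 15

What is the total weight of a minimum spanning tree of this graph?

Kruskal's algorithm — process edges by increasing weight (ties by edge label):
C-F (6): add — endpoints in different components.
C-D (7): add — endpoints in different components.
D-G (8): add — endpoints in different components.
C-G (15): skip — C and G already connected.
C-E (17): add — endpoints in different components.
MST edges: C-F, C-D, D-G, C-E; total weight 6+7+8+17 = 38.

38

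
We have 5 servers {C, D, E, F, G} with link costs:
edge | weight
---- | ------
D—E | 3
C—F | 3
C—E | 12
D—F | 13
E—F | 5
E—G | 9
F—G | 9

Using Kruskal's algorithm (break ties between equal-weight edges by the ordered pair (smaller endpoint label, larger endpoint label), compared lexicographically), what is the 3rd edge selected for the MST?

Kruskal's algorithm — process edges by increasing weight (ties by edge label):
C—F (3): add — endpoints in different components.
D—E (3): add — endpoints in different components.
E—F (5): add — endpoints in different components.
E—G (9): add — endpoints in different components.
The 3rd edge added is E—F.

E-F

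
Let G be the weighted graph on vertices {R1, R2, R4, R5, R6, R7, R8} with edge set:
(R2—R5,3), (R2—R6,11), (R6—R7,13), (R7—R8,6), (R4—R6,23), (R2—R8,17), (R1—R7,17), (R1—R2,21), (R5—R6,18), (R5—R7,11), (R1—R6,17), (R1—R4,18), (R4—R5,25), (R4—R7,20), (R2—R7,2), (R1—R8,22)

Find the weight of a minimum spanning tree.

57

Kruskal's algorithm — process edges by increasing weight (ties by edge label):
R2—R7 (2): add. Components now {R4} {R1} {R5} {R8} {R6} {R2,R7}
R2—R5 (3): add. Components now {R4} {R1} {R2,R5,R7} {R8} {R6}
R7—R8 (6): add. Components now {R4} {R1} {R2,R5,R7,R8} {R6}
R2—R6 (11): add. Components now {R4} {R1} {R2,R5,R6,R7,R8}
R5—R7 (11): skip — R5 and R7 already connected.
R6—R7 (13): skip — R6 and R7 already connected.
R1—R6 (17): add. Components now {R4} {R1,R2,R5,R6,R7,R8}
R1—R7 (17): skip — R1 and R7 already connected.
R2—R8 (17): skip — R8 and R2 already connected.
R1—R4 (18): add. Components now {R1,R2,R4,R5,R6,R7,R8}
MST edges: R2—R7, R2—R5, R7—R8, R2—R6, R1—R6, R1—R4; total weight 2+3+6+11+17+18 = 57.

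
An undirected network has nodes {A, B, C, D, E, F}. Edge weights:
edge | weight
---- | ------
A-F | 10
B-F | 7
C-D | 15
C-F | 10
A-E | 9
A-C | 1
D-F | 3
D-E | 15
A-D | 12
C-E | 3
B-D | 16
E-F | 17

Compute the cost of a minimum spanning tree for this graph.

Grow the tree from A using Prim:
Step 1: frontier [A-C 1, A-E 9, A-F 10, A-D 12] → take A-C (1); add C.
Step 2: frontier [A-E 9, A-F 10, A-D 12, C-E 3, C-F 10, C-D 15] → take C-E (3); add E.
Step 3: frontier [A-F 10, A-D 12, C-F 10, C-D 15, D-E 15, E-F 17] → take A-F (10); add F.
Step 4: frontier [A-D 12, C-D 15, D-E 15, D-F 3, B-F 7] → take D-F (3); add D.
Step 5: frontier [B-D 16, B-F 7] → take B-F (7); add B.
MST edges: A-C, C-E, A-F, D-F, B-F; total weight 1+3+10+3+7 = 24.

24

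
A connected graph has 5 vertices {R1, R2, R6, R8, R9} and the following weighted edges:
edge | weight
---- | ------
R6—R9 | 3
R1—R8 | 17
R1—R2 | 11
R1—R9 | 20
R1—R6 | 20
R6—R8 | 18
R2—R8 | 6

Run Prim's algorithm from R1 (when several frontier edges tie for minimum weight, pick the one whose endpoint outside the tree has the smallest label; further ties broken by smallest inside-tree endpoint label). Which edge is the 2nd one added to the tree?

R2-R8

Prim, starting at R1.
Step 1: cheapest edge leaving the tree is R1—R2 (11); add R2.
Step 2: cheapest edge leaving the tree is R2—R8 (6); add R8.
Step 3: cheapest edge leaving the tree is R6—R8 (18); add R6.
Step 4: cheapest edge leaving the tree is R6—R9 (3); add R9.
The 2nd edge added is R2—R8.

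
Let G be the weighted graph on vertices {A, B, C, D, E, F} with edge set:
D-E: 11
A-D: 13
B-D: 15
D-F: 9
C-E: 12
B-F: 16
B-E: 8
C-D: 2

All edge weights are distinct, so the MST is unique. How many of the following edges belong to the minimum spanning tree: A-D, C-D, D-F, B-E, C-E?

4

Kruskal: consider edges lightest-first.
C-D (2): add — endpoints in different components.
B-E (8): add — endpoints in different components.
D-F (9): add — endpoints in different components.
D-E (11): add — endpoints in different components.
C-E (12): skip — C and E already connected.
A-D (13): add — endpoints in different components.
MST edge set: {C-D, B-E, D-F, D-E, A-D}.
Of the listed edges, {A-D, C-D, D-F, B-E} are in the MST → 4.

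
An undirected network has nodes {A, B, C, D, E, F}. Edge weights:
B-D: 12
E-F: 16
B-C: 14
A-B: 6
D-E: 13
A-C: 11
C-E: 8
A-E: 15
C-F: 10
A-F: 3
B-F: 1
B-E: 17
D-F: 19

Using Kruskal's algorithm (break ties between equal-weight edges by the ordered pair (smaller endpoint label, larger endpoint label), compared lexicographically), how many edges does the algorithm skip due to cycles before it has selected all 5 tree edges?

2

Kruskal: consider edges lightest-first.
B-F (1): add. Components now {A} {B,F} {C} {D} {E}
A-F (3): add. Components now {A,B,F} {C} {D} {E}
A-B (6): skip — A and B already connected.
C-E (8): add. Components now {A,B,F} {C,E} {D}
C-F (10): add. Components now {A,B,C,E,F} {D}
A-C (11): skip — A and C already connected.
B-D (12): add. Components now {A,B,C,D,E,F}
Edges rejected before the tree was complete: 2.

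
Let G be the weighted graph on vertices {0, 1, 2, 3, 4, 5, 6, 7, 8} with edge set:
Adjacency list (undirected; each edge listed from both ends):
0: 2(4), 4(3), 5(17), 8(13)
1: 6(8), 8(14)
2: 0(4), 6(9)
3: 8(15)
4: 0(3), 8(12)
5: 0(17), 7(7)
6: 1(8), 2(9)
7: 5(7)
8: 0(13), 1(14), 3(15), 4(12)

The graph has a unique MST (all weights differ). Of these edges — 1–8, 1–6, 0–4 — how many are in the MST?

Kruskal's algorithm — process edges by increasing weight (ties by edge label):
0–4 (3): add — endpoints in different components.
0–2 (4): add — endpoints in different components.
5–7 (7): add — endpoints in different components.
1–6 (8): add — endpoints in different components.
2–6 (9): add — endpoints in different components.
4–8 (12): add — endpoints in different components.
0–8 (13): skip — 0 and 8 already connected.
1–8 (14): skip — 1 and 8 already connected.
3–8 (15): add — endpoints in different components.
0–5 (17): add — endpoints in different components.
MST edge set: {0–4, 0–2, 5–7, 1–6, 2–6, 4–8, 3–8, 0–5}.
Of the listed edges, {1–6, 0–4} are in the MST → 2.

2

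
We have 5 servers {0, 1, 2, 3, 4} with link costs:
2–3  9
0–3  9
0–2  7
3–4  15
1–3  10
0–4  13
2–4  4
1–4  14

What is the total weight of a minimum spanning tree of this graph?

30

Kruskal's algorithm — process edges by increasing weight (ties by edge label):
2–4 (4): add. Components now {0} {1} {2,4} {3}
0–2 (7): add. Components now {0,2,4} {1} {3}
0–3 (9): add. Components now {0,2,3,4} {1}
2–3 (9): skip — 2 and 3 already connected.
1–3 (10): add. Components now {0,1,2,3,4}
MST edges: 2–4, 0–2, 0–3, 1–3; total weight 4+7+9+10 = 30.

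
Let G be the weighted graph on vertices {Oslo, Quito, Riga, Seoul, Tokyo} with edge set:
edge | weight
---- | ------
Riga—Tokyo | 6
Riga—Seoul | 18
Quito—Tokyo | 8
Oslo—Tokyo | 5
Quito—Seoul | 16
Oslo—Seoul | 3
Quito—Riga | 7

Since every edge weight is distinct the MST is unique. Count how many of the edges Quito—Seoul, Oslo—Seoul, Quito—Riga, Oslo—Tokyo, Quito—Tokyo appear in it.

3

Kruskal: consider edges lightest-first.
Oslo—Seoul (3): add — endpoints in different components.
Oslo—Tokyo (5): add — endpoints in different components.
Riga—Tokyo (6): add — endpoints in different components.
Quito—Riga (7): add — endpoints in different components.
MST edge set: {Oslo—Seoul, Oslo—Tokyo, Riga—Tokyo, Quito—Riga}.
Of the listed edges, {Oslo—Seoul, Quito—Riga, Oslo—Tokyo} are in the MST → 3.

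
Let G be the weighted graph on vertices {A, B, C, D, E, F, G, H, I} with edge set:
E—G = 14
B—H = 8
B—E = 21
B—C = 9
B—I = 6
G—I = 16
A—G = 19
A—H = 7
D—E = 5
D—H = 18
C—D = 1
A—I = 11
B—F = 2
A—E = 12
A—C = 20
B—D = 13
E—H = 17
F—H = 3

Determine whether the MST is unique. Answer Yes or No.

Sort edges by weight, then run Kruskal:
C—D (1): add — endpoints in different components.
B—F (2): add — endpoints in different components.
F—H (3): add — endpoints in different components.
D—E (5): add — endpoints in different components.
B—I (6): add — endpoints in different components.
A—H (7): add — endpoints in different components.
B—H (8): skip — B and H already connected.
B—C (9): add — endpoints in different components.
A—I (11): skip — A and I already connected.
A—E (12): skip — A and E already connected.
B—D (13): skip — B and D already connected.
E—G (14): add — endpoints in different components.
Every non-tree edge has weight strictly greater than the heaviest edge on the tree path between its endpoints, so the MST is unique.

Yes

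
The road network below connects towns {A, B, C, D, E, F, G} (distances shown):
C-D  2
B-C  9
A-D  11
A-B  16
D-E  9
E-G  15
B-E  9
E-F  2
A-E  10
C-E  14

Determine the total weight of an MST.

47

Kruskal's algorithm — process edges by increasing weight (ties by edge label):
C-D (2): add. Components now {A} {B} {C,D} {E} {F} {G}
E-F (2): add. Components now {A} {B} {C,D} {E,F} {G}
B-C (9): add. Components now {A} {B,C,D} {E,F} {G}
B-E (9): add. Components now {A} {B,C,D,E,F} {G}
D-E (9): skip — D and E already connected.
A-E (10): add. Components now {A,B,C,D,E,F} {G}
A-D (11): skip — A and D already connected.
C-E (14): skip — C and E already connected.
E-G (15): add. Components now {A,B,C,D,E,F,G}
MST edges: C-D, E-F, B-C, B-E, A-E, E-G; total weight 2+2+9+9+10+15 = 47.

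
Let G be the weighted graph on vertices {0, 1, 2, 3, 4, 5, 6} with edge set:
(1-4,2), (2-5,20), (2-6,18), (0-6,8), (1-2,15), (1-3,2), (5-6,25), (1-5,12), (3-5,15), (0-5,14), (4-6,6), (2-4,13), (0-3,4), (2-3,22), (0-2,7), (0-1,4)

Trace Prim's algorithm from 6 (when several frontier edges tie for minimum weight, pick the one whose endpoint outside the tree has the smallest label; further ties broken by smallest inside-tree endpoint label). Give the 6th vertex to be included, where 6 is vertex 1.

Prim's algorithm from 6:
Step 1: cheapest edge leaving the tree is 4-6 (6); add 4.
Step 2: cheapest edge leaving the tree is 1-4 (2); add 1.
Step 3: cheapest edge leaving the tree is 1-3 (2); add 3.
Step 4: cheapest edge leaving the tree is 0-1 (4); add 0.
Step 5: cheapest edge leaving the tree is 0-2 (7); add 2.
Step 6: cheapest edge leaving the tree is 1-5 (12); add 5.
Vertex order: 6, 4, 1, 3, 0, 2, 5. The 6th vertex is 2.

2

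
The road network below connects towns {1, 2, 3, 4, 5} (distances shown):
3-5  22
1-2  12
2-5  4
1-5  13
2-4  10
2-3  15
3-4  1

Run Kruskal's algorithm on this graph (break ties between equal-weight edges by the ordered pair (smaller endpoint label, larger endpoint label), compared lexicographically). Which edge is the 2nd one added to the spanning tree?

Kruskal's algorithm — process edges by increasing weight (ties by edge label):
3-4 (1): add — endpoints in different components.
2-5 (4): add — endpoints in different components.
2-4 (10): add — endpoints in different components.
1-2 (12): add — endpoints in different components.
The 2nd edge added is 2-5.

2-5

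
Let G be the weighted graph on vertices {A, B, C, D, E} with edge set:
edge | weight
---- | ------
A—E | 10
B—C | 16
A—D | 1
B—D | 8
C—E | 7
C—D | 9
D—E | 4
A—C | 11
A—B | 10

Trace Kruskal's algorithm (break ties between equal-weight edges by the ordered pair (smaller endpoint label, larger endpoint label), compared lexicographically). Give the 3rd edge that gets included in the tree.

Sort edges by weight, then run Kruskal:
A—D (1): add. Components now {A,D} {B} {C} {E}
D—E (4): add. Components now {A,D,E} {B} {C}
C—E (7): add. Components now {A,C,D,E} {B}
B—D (8): add. Components now {A,B,C,D,E}
The 3rd edge added is C—E.

C-E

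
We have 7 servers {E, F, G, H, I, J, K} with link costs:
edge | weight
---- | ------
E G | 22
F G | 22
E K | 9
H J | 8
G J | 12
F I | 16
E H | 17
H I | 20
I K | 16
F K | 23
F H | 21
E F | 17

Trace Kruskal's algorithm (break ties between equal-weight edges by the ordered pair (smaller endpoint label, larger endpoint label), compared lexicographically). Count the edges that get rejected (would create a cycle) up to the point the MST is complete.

Sort edges by weight, then run Kruskal:
H J (8): add. Components now {E} {F} {G} {H,J} {I} {K}
E K (9): add. Components now {E,K} {F} {G} {H,J} {I}
G J (12): add. Components now {E,K} {F} {G,H,J} {I}
F I (16): add. Components now {E,K} {F,I} {G,H,J}
I K (16): add. Components now {E,F,I,K} {G,H,J}
E F (17): skip — E and F already connected.
E H (17): add. Components now {E,F,G,H,I,J,K}
Edges rejected before the tree was complete: 1.

1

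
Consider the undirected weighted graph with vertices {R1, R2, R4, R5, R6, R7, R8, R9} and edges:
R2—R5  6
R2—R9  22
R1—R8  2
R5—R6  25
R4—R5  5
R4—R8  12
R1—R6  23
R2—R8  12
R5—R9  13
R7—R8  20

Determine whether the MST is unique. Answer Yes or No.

No

Sort edges by weight, then run Kruskal:
R1—R8 (2): add — endpoints in different components.
R4—R5 (5): add — endpoints in different components.
R2—R5 (6): add — endpoints in different components.
R2—R8 (12): add — endpoints in different components.
R4—R8 (12): skip — R8 and R4 already connected.
R5—R9 (13): add — endpoints in different components.
R7—R8 (20): add — endpoints in different components.
R2—R9 (22): skip — R9 and R2 already connected.
R1—R6 (23): add — endpoints in different components.
Non-tree edge R4—R8 has weight 12, equal to the heaviest edge on its tree cycle — swapping gives another MST of the same weight. Not unique.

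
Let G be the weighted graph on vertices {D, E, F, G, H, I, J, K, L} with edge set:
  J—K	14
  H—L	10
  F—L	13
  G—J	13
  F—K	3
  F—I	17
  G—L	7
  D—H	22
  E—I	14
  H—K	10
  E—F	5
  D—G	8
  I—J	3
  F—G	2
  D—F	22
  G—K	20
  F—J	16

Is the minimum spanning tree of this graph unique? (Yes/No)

Kruskal's algorithm — process edges by increasing weight (ties by edge label):
F—G (2): add — endpoints in different components.
F—K (3): add — endpoints in different components.
I—J (3): add — endpoints in different components.
E—F (5): add — endpoints in different components.
G—L (7): add — endpoints in different components.
D—G (8): add — endpoints in different components.
H—K (10): add — endpoints in different components.
H—L (10): skip — H and L already connected.
F—L (13): skip — F and L already connected.
G—J (13): add — endpoints in different components.
Non-tree edge H—L has weight 10, equal to the heaviest edge on its tree cycle — swapping gives another MST of the same weight. Not unique.

No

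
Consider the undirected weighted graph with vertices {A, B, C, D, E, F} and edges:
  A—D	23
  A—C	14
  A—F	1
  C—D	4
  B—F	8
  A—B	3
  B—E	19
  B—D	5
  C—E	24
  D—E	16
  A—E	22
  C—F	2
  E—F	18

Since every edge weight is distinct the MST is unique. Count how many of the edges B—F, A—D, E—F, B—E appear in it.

0

Kruskal: consider edges lightest-first.
A—F (1): add. Components now {A,F} {B} {C} {D} {E}
C—F (2): add. Components now {A,C,F} {B} {D} {E}
A—B (3): add. Components now {A,B,C,F} {D} {E}
C—D (4): add. Components now {A,B,C,D,F} {E}
B—D (5): skip — B and D already connected.
B—F (8): skip — B and F already connected.
A—C (14): skip — A and C already connected.
D—E (16): add. Components now {A,B,C,D,E,F}
MST edge set: {A—F, C—F, A—B, C—D, D—E}.
Of the listed edges, {} are in the MST → 0.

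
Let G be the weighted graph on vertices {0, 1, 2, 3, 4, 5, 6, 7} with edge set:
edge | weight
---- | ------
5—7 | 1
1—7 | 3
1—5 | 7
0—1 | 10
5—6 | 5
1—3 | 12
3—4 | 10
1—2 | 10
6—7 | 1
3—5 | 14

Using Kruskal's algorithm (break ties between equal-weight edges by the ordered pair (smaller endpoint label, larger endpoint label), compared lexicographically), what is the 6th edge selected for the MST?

3-4

Kruskal: consider edges lightest-first.
5—7 (1): add — endpoints in different components.
6—7 (1): add — endpoints in different components.
1—7 (3): add — endpoints in different components.
5—6 (5): skip — 5 and 6 already connected.
1—5 (7): skip — 1 and 5 already connected.
0—1 (10): add — endpoints in different components.
1—2 (10): add — endpoints in different components.
3—4 (10): add — endpoints in different components.
1—3 (12): add — endpoints in different components.
The 6th edge added is 3—4.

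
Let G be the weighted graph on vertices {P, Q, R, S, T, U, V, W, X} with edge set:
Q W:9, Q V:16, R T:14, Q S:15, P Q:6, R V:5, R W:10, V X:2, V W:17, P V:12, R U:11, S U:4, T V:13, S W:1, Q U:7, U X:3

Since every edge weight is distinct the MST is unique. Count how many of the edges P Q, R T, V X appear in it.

2

Sort edges by weight, then run Kruskal:
S W (1): add — endpoints in different components.
V X (2): add — endpoints in different components.
U X (3): add — endpoints in different components.
S U (4): add — endpoints in different components.
R V (5): add — endpoints in different components.
P Q (6): add — endpoints in different components.
Q U (7): add — endpoints in different components.
Q W (9): skip — Q and W already connected.
R W (10): skip — R and W already connected.
R U (11): skip — R and U already connected.
P V (12): skip — P and V already connected.
T V (13): add — endpoints in different components.
MST edge set: {S W, V X, U X, S U, R V, P Q, Q U, T V}.
Of the listed edges, {P Q, V X} are in the MST → 2.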